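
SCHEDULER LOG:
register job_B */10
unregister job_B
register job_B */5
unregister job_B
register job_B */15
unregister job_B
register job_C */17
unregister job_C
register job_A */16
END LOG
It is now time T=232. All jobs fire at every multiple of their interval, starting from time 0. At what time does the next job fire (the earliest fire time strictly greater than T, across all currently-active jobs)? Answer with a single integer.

Op 1: register job_B */10 -> active={job_B:*/10}
Op 2: unregister job_B -> active={}
Op 3: register job_B */5 -> active={job_B:*/5}
Op 4: unregister job_B -> active={}
Op 5: register job_B */15 -> active={job_B:*/15}
Op 6: unregister job_B -> active={}
Op 7: register job_C */17 -> active={job_C:*/17}
Op 8: unregister job_C -> active={}
Op 9: register job_A */16 -> active={job_A:*/16}
  job_A: interval 16, next fire after T=232 is 240
Earliest fire time = 240 (job job_A)

Answer: 240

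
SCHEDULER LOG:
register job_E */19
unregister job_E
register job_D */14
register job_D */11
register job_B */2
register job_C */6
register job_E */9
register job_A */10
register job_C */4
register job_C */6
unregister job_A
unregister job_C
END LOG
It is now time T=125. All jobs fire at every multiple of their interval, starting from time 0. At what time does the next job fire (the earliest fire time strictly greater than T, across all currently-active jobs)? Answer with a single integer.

Answer: 126

Derivation:
Op 1: register job_E */19 -> active={job_E:*/19}
Op 2: unregister job_E -> active={}
Op 3: register job_D */14 -> active={job_D:*/14}
Op 4: register job_D */11 -> active={job_D:*/11}
Op 5: register job_B */2 -> active={job_B:*/2, job_D:*/11}
Op 6: register job_C */6 -> active={job_B:*/2, job_C:*/6, job_D:*/11}
Op 7: register job_E */9 -> active={job_B:*/2, job_C:*/6, job_D:*/11, job_E:*/9}
Op 8: register job_A */10 -> active={job_A:*/10, job_B:*/2, job_C:*/6, job_D:*/11, job_E:*/9}
Op 9: register job_C */4 -> active={job_A:*/10, job_B:*/2, job_C:*/4, job_D:*/11, job_E:*/9}
Op 10: register job_C */6 -> active={job_A:*/10, job_B:*/2, job_C:*/6, job_D:*/11, job_E:*/9}
Op 11: unregister job_A -> active={job_B:*/2, job_C:*/6, job_D:*/11, job_E:*/9}
Op 12: unregister job_C -> active={job_B:*/2, job_D:*/11, job_E:*/9}
  job_B: interval 2, next fire after T=125 is 126
  job_D: interval 11, next fire after T=125 is 132
  job_E: interval 9, next fire after T=125 is 126
Earliest fire time = 126 (job job_B)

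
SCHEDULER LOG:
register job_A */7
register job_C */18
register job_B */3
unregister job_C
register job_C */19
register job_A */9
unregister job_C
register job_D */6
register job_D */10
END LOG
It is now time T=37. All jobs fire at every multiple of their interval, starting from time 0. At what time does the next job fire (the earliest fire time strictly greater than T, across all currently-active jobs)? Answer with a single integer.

Answer: 39

Derivation:
Op 1: register job_A */7 -> active={job_A:*/7}
Op 2: register job_C */18 -> active={job_A:*/7, job_C:*/18}
Op 3: register job_B */3 -> active={job_A:*/7, job_B:*/3, job_C:*/18}
Op 4: unregister job_C -> active={job_A:*/7, job_B:*/3}
Op 5: register job_C */19 -> active={job_A:*/7, job_B:*/3, job_C:*/19}
Op 6: register job_A */9 -> active={job_A:*/9, job_B:*/3, job_C:*/19}
Op 7: unregister job_C -> active={job_A:*/9, job_B:*/3}
Op 8: register job_D */6 -> active={job_A:*/9, job_B:*/3, job_D:*/6}
Op 9: register job_D */10 -> active={job_A:*/9, job_B:*/3, job_D:*/10}
  job_A: interval 9, next fire after T=37 is 45
  job_B: interval 3, next fire after T=37 is 39
  job_D: interval 10, next fire after T=37 is 40
Earliest fire time = 39 (job job_B)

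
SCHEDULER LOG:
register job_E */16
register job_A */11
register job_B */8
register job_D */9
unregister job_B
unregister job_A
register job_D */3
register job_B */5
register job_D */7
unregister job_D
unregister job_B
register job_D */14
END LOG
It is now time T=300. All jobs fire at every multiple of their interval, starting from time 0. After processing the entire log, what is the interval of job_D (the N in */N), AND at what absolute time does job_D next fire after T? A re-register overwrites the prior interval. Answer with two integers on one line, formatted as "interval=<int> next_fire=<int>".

Op 1: register job_E */16 -> active={job_E:*/16}
Op 2: register job_A */11 -> active={job_A:*/11, job_E:*/16}
Op 3: register job_B */8 -> active={job_A:*/11, job_B:*/8, job_E:*/16}
Op 4: register job_D */9 -> active={job_A:*/11, job_B:*/8, job_D:*/9, job_E:*/16}
Op 5: unregister job_B -> active={job_A:*/11, job_D:*/9, job_E:*/16}
Op 6: unregister job_A -> active={job_D:*/9, job_E:*/16}
Op 7: register job_D */3 -> active={job_D:*/3, job_E:*/16}
Op 8: register job_B */5 -> active={job_B:*/5, job_D:*/3, job_E:*/16}
Op 9: register job_D */7 -> active={job_B:*/5, job_D:*/7, job_E:*/16}
Op 10: unregister job_D -> active={job_B:*/5, job_E:*/16}
Op 11: unregister job_B -> active={job_E:*/16}
Op 12: register job_D */14 -> active={job_D:*/14, job_E:*/16}
Final interval of job_D = 14
Next fire of job_D after T=300: (300//14+1)*14 = 308

Answer: interval=14 next_fire=308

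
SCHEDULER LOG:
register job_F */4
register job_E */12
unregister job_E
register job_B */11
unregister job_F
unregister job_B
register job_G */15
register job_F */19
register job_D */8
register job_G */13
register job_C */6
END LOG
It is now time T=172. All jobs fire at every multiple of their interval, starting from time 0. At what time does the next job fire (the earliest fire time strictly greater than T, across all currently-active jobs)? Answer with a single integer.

Answer: 174

Derivation:
Op 1: register job_F */4 -> active={job_F:*/4}
Op 2: register job_E */12 -> active={job_E:*/12, job_F:*/4}
Op 3: unregister job_E -> active={job_F:*/4}
Op 4: register job_B */11 -> active={job_B:*/11, job_F:*/4}
Op 5: unregister job_F -> active={job_B:*/11}
Op 6: unregister job_B -> active={}
Op 7: register job_G */15 -> active={job_G:*/15}
Op 8: register job_F */19 -> active={job_F:*/19, job_G:*/15}
Op 9: register job_D */8 -> active={job_D:*/8, job_F:*/19, job_G:*/15}
Op 10: register job_G */13 -> active={job_D:*/8, job_F:*/19, job_G:*/13}
Op 11: register job_C */6 -> active={job_C:*/6, job_D:*/8, job_F:*/19, job_G:*/13}
  job_C: interval 6, next fire after T=172 is 174
  job_D: interval 8, next fire after T=172 is 176
  job_F: interval 19, next fire after T=172 is 190
  job_G: interval 13, next fire after T=172 is 182
Earliest fire time = 174 (job job_C)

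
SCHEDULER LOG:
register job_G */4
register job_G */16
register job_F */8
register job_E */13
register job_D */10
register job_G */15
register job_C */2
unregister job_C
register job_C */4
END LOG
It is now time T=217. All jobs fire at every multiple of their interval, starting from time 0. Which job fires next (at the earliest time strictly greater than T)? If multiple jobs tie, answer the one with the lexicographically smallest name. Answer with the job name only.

Op 1: register job_G */4 -> active={job_G:*/4}
Op 2: register job_G */16 -> active={job_G:*/16}
Op 3: register job_F */8 -> active={job_F:*/8, job_G:*/16}
Op 4: register job_E */13 -> active={job_E:*/13, job_F:*/8, job_G:*/16}
Op 5: register job_D */10 -> active={job_D:*/10, job_E:*/13, job_F:*/8, job_G:*/16}
Op 6: register job_G */15 -> active={job_D:*/10, job_E:*/13, job_F:*/8, job_G:*/15}
Op 7: register job_C */2 -> active={job_C:*/2, job_D:*/10, job_E:*/13, job_F:*/8, job_G:*/15}
Op 8: unregister job_C -> active={job_D:*/10, job_E:*/13, job_F:*/8, job_G:*/15}
Op 9: register job_C */4 -> active={job_C:*/4, job_D:*/10, job_E:*/13, job_F:*/8, job_G:*/15}
  job_C: interval 4, next fire after T=217 is 220
  job_D: interval 10, next fire after T=217 is 220
  job_E: interval 13, next fire after T=217 is 221
  job_F: interval 8, next fire after T=217 is 224
  job_G: interval 15, next fire after T=217 is 225
Earliest = 220, winner (lex tiebreak) = job_C

Answer: job_C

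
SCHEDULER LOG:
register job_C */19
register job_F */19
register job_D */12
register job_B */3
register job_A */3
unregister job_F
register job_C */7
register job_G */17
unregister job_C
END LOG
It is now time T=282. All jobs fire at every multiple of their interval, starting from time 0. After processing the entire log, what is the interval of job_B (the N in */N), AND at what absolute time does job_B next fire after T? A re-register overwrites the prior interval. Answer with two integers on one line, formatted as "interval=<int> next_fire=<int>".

Op 1: register job_C */19 -> active={job_C:*/19}
Op 2: register job_F */19 -> active={job_C:*/19, job_F:*/19}
Op 3: register job_D */12 -> active={job_C:*/19, job_D:*/12, job_F:*/19}
Op 4: register job_B */3 -> active={job_B:*/3, job_C:*/19, job_D:*/12, job_F:*/19}
Op 5: register job_A */3 -> active={job_A:*/3, job_B:*/3, job_C:*/19, job_D:*/12, job_F:*/19}
Op 6: unregister job_F -> active={job_A:*/3, job_B:*/3, job_C:*/19, job_D:*/12}
Op 7: register job_C */7 -> active={job_A:*/3, job_B:*/3, job_C:*/7, job_D:*/12}
Op 8: register job_G */17 -> active={job_A:*/3, job_B:*/3, job_C:*/7, job_D:*/12, job_G:*/17}
Op 9: unregister job_C -> active={job_A:*/3, job_B:*/3, job_D:*/12, job_G:*/17}
Final interval of job_B = 3
Next fire of job_B after T=282: (282//3+1)*3 = 285

Answer: interval=3 next_fire=285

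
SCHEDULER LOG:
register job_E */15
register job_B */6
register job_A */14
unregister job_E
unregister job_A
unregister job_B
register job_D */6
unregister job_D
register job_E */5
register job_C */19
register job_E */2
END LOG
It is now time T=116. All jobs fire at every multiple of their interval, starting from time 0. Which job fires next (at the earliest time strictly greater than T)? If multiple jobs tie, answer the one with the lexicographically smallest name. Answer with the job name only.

Answer: job_E

Derivation:
Op 1: register job_E */15 -> active={job_E:*/15}
Op 2: register job_B */6 -> active={job_B:*/6, job_E:*/15}
Op 3: register job_A */14 -> active={job_A:*/14, job_B:*/6, job_E:*/15}
Op 4: unregister job_E -> active={job_A:*/14, job_B:*/6}
Op 5: unregister job_A -> active={job_B:*/6}
Op 6: unregister job_B -> active={}
Op 7: register job_D */6 -> active={job_D:*/6}
Op 8: unregister job_D -> active={}
Op 9: register job_E */5 -> active={job_E:*/5}
Op 10: register job_C */19 -> active={job_C:*/19, job_E:*/5}
Op 11: register job_E */2 -> active={job_C:*/19, job_E:*/2}
  job_C: interval 19, next fire after T=116 is 133
  job_E: interval 2, next fire after T=116 is 118
Earliest = 118, winner (lex tiebreak) = job_E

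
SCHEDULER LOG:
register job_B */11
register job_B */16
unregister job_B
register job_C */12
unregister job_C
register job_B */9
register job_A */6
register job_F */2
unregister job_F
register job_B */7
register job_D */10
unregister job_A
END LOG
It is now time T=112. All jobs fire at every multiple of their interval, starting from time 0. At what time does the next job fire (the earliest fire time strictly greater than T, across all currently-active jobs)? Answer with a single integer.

Answer: 119

Derivation:
Op 1: register job_B */11 -> active={job_B:*/11}
Op 2: register job_B */16 -> active={job_B:*/16}
Op 3: unregister job_B -> active={}
Op 4: register job_C */12 -> active={job_C:*/12}
Op 5: unregister job_C -> active={}
Op 6: register job_B */9 -> active={job_B:*/9}
Op 7: register job_A */6 -> active={job_A:*/6, job_B:*/9}
Op 8: register job_F */2 -> active={job_A:*/6, job_B:*/9, job_F:*/2}
Op 9: unregister job_F -> active={job_A:*/6, job_B:*/9}
Op 10: register job_B */7 -> active={job_A:*/6, job_B:*/7}
Op 11: register job_D */10 -> active={job_A:*/6, job_B:*/7, job_D:*/10}
Op 12: unregister job_A -> active={job_B:*/7, job_D:*/10}
  job_B: interval 7, next fire after T=112 is 119
  job_D: interval 10, next fire after T=112 is 120
Earliest fire time = 119 (job job_B)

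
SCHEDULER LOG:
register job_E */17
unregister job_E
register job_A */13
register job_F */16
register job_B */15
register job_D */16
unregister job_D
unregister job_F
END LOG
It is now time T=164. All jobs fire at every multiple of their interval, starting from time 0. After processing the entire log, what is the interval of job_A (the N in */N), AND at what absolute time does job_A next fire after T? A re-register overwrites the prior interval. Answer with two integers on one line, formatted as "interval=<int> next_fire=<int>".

Answer: interval=13 next_fire=169

Derivation:
Op 1: register job_E */17 -> active={job_E:*/17}
Op 2: unregister job_E -> active={}
Op 3: register job_A */13 -> active={job_A:*/13}
Op 4: register job_F */16 -> active={job_A:*/13, job_F:*/16}
Op 5: register job_B */15 -> active={job_A:*/13, job_B:*/15, job_F:*/16}
Op 6: register job_D */16 -> active={job_A:*/13, job_B:*/15, job_D:*/16, job_F:*/16}
Op 7: unregister job_D -> active={job_A:*/13, job_B:*/15, job_F:*/16}
Op 8: unregister job_F -> active={job_A:*/13, job_B:*/15}
Final interval of job_A = 13
Next fire of job_A after T=164: (164//13+1)*13 = 169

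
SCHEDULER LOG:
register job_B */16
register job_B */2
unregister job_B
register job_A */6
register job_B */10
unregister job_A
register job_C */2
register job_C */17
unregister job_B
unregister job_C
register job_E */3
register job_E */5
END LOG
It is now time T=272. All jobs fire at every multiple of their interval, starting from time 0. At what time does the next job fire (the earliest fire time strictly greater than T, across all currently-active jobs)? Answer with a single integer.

Answer: 275

Derivation:
Op 1: register job_B */16 -> active={job_B:*/16}
Op 2: register job_B */2 -> active={job_B:*/2}
Op 3: unregister job_B -> active={}
Op 4: register job_A */6 -> active={job_A:*/6}
Op 5: register job_B */10 -> active={job_A:*/6, job_B:*/10}
Op 6: unregister job_A -> active={job_B:*/10}
Op 7: register job_C */2 -> active={job_B:*/10, job_C:*/2}
Op 8: register job_C */17 -> active={job_B:*/10, job_C:*/17}
Op 9: unregister job_B -> active={job_C:*/17}
Op 10: unregister job_C -> active={}
Op 11: register job_E */3 -> active={job_E:*/3}
Op 12: register job_E */5 -> active={job_E:*/5}
  job_E: interval 5, next fire after T=272 is 275
Earliest fire time = 275 (job job_E)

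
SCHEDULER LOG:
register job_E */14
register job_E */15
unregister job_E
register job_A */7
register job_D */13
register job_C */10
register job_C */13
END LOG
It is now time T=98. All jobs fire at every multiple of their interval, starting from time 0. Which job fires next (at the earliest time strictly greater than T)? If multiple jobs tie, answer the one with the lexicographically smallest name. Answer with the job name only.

Op 1: register job_E */14 -> active={job_E:*/14}
Op 2: register job_E */15 -> active={job_E:*/15}
Op 3: unregister job_E -> active={}
Op 4: register job_A */7 -> active={job_A:*/7}
Op 5: register job_D */13 -> active={job_A:*/7, job_D:*/13}
Op 6: register job_C */10 -> active={job_A:*/7, job_C:*/10, job_D:*/13}
Op 7: register job_C */13 -> active={job_A:*/7, job_C:*/13, job_D:*/13}
  job_A: interval 7, next fire after T=98 is 105
  job_C: interval 13, next fire after T=98 is 104
  job_D: interval 13, next fire after T=98 is 104
Earliest = 104, winner (lex tiebreak) = job_C

Answer: job_C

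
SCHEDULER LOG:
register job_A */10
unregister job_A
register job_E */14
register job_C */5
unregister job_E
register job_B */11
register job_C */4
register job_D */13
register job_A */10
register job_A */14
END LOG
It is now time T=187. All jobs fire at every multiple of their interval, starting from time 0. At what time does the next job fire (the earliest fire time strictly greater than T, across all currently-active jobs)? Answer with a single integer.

Op 1: register job_A */10 -> active={job_A:*/10}
Op 2: unregister job_A -> active={}
Op 3: register job_E */14 -> active={job_E:*/14}
Op 4: register job_C */5 -> active={job_C:*/5, job_E:*/14}
Op 5: unregister job_E -> active={job_C:*/5}
Op 6: register job_B */11 -> active={job_B:*/11, job_C:*/5}
Op 7: register job_C */4 -> active={job_B:*/11, job_C:*/4}
Op 8: register job_D */13 -> active={job_B:*/11, job_C:*/4, job_D:*/13}
Op 9: register job_A */10 -> active={job_A:*/10, job_B:*/11, job_C:*/4, job_D:*/13}
Op 10: register job_A */14 -> active={job_A:*/14, job_B:*/11, job_C:*/4, job_D:*/13}
  job_A: interval 14, next fire after T=187 is 196
  job_B: interval 11, next fire after T=187 is 198
  job_C: interval 4, next fire after T=187 is 188
  job_D: interval 13, next fire after T=187 is 195
Earliest fire time = 188 (job job_C)

Answer: 188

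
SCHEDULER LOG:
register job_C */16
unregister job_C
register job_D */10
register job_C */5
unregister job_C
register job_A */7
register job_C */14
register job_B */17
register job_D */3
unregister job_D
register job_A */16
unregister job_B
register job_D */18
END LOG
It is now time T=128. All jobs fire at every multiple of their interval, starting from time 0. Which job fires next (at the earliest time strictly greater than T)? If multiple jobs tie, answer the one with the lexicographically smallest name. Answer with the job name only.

Op 1: register job_C */16 -> active={job_C:*/16}
Op 2: unregister job_C -> active={}
Op 3: register job_D */10 -> active={job_D:*/10}
Op 4: register job_C */5 -> active={job_C:*/5, job_D:*/10}
Op 5: unregister job_C -> active={job_D:*/10}
Op 6: register job_A */7 -> active={job_A:*/7, job_D:*/10}
Op 7: register job_C */14 -> active={job_A:*/7, job_C:*/14, job_D:*/10}
Op 8: register job_B */17 -> active={job_A:*/7, job_B:*/17, job_C:*/14, job_D:*/10}
Op 9: register job_D */3 -> active={job_A:*/7, job_B:*/17, job_C:*/14, job_D:*/3}
Op 10: unregister job_D -> active={job_A:*/7, job_B:*/17, job_C:*/14}
Op 11: register job_A */16 -> active={job_A:*/16, job_B:*/17, job_C:*/14}
Op 12: unregister job_B -> active={job_A:*/16, job_C:*/14}
Op 13: register job_D */18 -> active={job_A:*/16, job_C:*/14, job_D:*/18}
  job_A: interval 16, next fire after T=128 is 144
  job_C: interval 14, next fire after T=128 is 140
  job_D: interval 18, next fire after T=128 is 144
Earliest = 140, winner (lex tiebreak) = job_C

Answer: job_C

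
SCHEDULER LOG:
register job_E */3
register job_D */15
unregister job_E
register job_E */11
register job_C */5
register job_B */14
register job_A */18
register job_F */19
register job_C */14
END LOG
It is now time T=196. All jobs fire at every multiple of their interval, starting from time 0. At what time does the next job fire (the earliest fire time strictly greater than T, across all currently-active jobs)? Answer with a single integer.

Answer: 198

Derivation:
Op 1: register job_E */3 -> active={job_E:*/3}
Op 2: register job_D */15 -> active={job_D:*/15, job_E:*/3}
Op 3: unregister job_E -> active={job_D:*/15}
Op 4: register job_E */11 -> active={job_D:*/15, job_E:*/11}
Op 5: register job_C */5 -> active={job_C:*/5, job_D:*/15, job_E:*/11}
Op 6: register job_B */14 -> active={job_B:*/14, job_C:*/5, job_D:*/15, job_E:*/11}
Op 7: register job_A */18 -> active={job_A:*/18, job_B:*/14, job_C:*/5, job_D:*/15, job_E:*/11}
Op 8: register job_F */19 -> active={job_A:*/18, job_B:*/14, job_C:*/5, job_D:*/15, job_E:*/11, job_F:*/19}
Op 9: register job_C */14 -> active={job_A:*/18, job_B:*/14, job_C:*/14, job_D:*/15, job_E:*/11, job_F:*/19}
  job_A: interval 18, next fire after T=196 is 198
  job_B: interval 14, next fire after T=196 is 210
  job_C: interval 14, next fire after T=196 is 210
  job_D: interval 15, next fire after T=196 is 210
  job_E: interval 11, next fire after T=196 is 198
  job_F: interval 19, next fire after T=196 is 209
Earliest fire time = 198 (job job_A)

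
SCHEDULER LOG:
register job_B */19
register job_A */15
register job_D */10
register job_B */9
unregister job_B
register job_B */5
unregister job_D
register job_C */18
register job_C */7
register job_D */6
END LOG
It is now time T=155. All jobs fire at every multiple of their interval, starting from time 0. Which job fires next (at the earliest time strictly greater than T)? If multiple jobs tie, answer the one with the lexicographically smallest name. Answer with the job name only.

Op 1: register job_B */19 -> active={job_B:*/19}
Op 2: register job_A */15 -> active={job_A:*/15, job_B:*/19}
Op 3: register job_D */10 -> active={job_A:*/15, job_B:*/19, job_D:*/10}
Op 4: register job_B */9 -> active={job_A:*/15, job_B:*/9, job_D:*/10}
Op 5: unregister job_B -> active={job_A:*/15, job_D:*/10}
Op 6: register job_B */5 -> active={job_A:*/15, job_B:*/5, job_D:*/10}
Op 7: unregister job_D -> active={job_A:*/15, job_B:*/5}
Op 8: register job_C */18 -> active={job_A:*/15, job_B:*/5, job_C:*/18}
Op 9: register job_C */7 -> active={job_A:*/15, job_B:*/5, job_C:*/7}
Op 10: register job_D */6 -> active={job_A:*/15, job_B:*/5, job_C:*/7, job_D:*/6}
  job_A: interval 15, next fire after T=155 is 165
  job_B: interval 5, next fire after T=155 is 160
  job_C: interval 7, next fire after T=155 is 161
  job_D: interval 6, next fire after T=155 is 156
Earliest = 156, winner (lex tiebreak) = job_D

Answer: job_D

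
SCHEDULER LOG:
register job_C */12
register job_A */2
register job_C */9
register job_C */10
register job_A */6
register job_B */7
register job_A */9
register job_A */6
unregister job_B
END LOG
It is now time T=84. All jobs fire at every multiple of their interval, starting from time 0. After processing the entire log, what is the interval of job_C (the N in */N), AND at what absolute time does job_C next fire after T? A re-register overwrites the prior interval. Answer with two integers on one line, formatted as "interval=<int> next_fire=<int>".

Op 1: register job_C */12 -> active={job_C:*/12}
Op 2: register job_A */2 -> active={job_A:*/2, job_C:*/12}
Op 3: register job_C */9 -> active={job_A:*/2, job_C:*/9}
Op 4: register job_C */10 -> active={job_A:*/2, job_C:*/10}
Op 5: register job_A */6 -> active={job_A:*/6, job_C:*/10}
Op 6: register job_B */7 -> active={job_A:*/6, job_B:*/7, job_C:*/10}
Op 7: register job_A */9 -> active={job_A:*/9, job_B:*/7, job_C:*/10}
Op 8: register job_A */6 -> active={job_A:*/6, job_B:*/7, job_C:*/10}
Op 9: unregister job_B -> active={job_A:*/6, job_C:*/10}
Final interval of job_C = 10
Next fire of job_C after T=84: (84//10+1)*10 = 90

Answer: interval=10 next_fire=90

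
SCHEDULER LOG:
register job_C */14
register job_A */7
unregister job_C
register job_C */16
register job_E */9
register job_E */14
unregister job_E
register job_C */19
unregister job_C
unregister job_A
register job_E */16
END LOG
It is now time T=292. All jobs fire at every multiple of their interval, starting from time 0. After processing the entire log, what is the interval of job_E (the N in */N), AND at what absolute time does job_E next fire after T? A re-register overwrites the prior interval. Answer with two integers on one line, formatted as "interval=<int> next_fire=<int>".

Op 1: register job_C */14 -> active={job_C:*/14}
Op 2: register job_A */7 -> active={job_A:*/7, job_C:*/14}
Op 3: unregister job_C -> active={job_A:*/7}
Op 4: register job_C */16 -> active={job_A:*/7, job_C:*/16}
Op 5: register job_E */9 -> active={job_A:*/7, job_C:*/16, job_E:*/9}
Op 6: register job_E */14 -> active={job_A:*/7, job_C:*/16, job_E:*/14}
Op 7: unregister job_E -> active={job_A:*/7, job_C:*/16}
Op 8: register job_C */19 -> active={job_A:*/7, job_C:*/19}
Op 9: unregister job_C -> active={job_A:*/7}
Op 10: unregister job_A -> active={}
Op 11: register job_E */16 -> active={job_E:*/16}
Final interval of job_E = 16
Next fire of job_E after T=292: (292//16+1)*16 = 304

Answer: interval=16 next_fire=304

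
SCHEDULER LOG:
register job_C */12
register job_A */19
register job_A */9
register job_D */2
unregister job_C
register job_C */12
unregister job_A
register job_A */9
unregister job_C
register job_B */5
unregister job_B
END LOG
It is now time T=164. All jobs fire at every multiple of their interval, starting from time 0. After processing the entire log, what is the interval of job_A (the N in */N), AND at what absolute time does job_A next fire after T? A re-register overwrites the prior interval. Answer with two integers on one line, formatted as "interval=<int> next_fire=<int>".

Answer: interval=9 next_fire=171

Derivation:
Op 1: register job_C */12 -> active={job_C:*/12}
Op 2: register job_A */19 -> active={job_A:*/19, job_C:*/12}
Op 3: register job_A */9 -> active={job_A:*/9, job_C:*/12}
Op 4: register job_D */2 -> active={job_A:*/9, job_C:*/12, job_D:*/2}
Op 5: unregister job_C -> active={job_A:*/9, job_D:*/2}
Op 6: register job_C */12 -> active={job_A:*/9, job_C:*/12, job_D:*/2}
Op 7: unregister job_A -> active={job_C:*/12, job_D:*/2}
Op 8: register job_A */9 -> active={job_A:*/9, job_C:*/12, job_D:*/2}
Op 9: unregister job_C -> active={job_A:*/9, job_D:*/2}
Op 10: register job_B */5 -> active={job_A:*/9, job_B:*/5, job_D:*/2}
Op 11: unregister job_B -> active={job_A:*/9, job_D:*/2}
Final interval of job_A = 9
Next fire of job_A after T=164: (164//9+1)*9 = 171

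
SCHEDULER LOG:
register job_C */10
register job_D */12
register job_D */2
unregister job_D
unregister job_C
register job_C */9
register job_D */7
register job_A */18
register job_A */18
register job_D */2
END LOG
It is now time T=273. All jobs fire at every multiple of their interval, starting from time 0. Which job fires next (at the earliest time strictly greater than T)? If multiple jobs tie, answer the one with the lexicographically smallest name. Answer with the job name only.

Answer: job_D

Derivation:
Op 1: register job_C */10 -> active={job_C:*/10}
Op 2: register job_D */12 -> active={job_C:*/10, job_D:*/12}
Op 3: register job_D */2 -> active={job_C:*/10, job_D:*/2}
Op 4: unregister job_D -> active={job_C:*/10}
Op 5: unregister job_C -> active={}
Op 6: register job_C */9 -> active={job_C:*/9}
Op 7: register job_D */7 -> active={job_C:*/9, job_D:*/7}
Op 8: register job_A */18 -> active={job_A:*/18, job_C:*/9, job_D:*/7}
Op 9: register job_A */18 -> active={job_A:*/18, job_C:*/9, job_D:*/7}
Op 10: register job_D */2 -> active={job_A:*/18, job_C:*/9, job_D:*/2}
  job_A: interval 18, next fire after T=273 is 288
  job_C: interval 9, next fire after T=273 is 279
  job_D: interval 2, next fire after T=273 is 274
Earliest = 274, winner (lex tiebreak) = job_D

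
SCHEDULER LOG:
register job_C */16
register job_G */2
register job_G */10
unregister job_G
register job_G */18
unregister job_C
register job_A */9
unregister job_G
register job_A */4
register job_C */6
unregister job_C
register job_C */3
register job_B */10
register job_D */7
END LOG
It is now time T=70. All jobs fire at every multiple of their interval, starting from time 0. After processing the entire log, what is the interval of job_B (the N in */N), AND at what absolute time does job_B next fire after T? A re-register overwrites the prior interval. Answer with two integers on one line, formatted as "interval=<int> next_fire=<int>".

Answer: interval=10 next_fire=80

Derivation:
Op 1: register job_C */16 -> active={job_C:*/16}
Op 2: register job_G */2 -> active={job_C:*/16, job_G:*/2}
Op 3: register job_G */10 -> active={job_C:*/16, job_G:*/10}
Op 4: unregister job_G -> active={job_C:*/16}
Op 5: register job_G */18 -> active={job_C:*/16, job_G:*/18}
Op 6: unregister job_C -> active={job_G:*/18}
Op 7: register job_A */9 -> active={job_A:*/9, job_G:*/18}
Op 8: unregister job_G -> active={job_A:*/9}
Op 9: register job_A */4 -> active={job_A:*/4}
Op 10: register job_C */6 -> active={job_A:*/4, job_C:*/6}
Op 11: unregister job_C -> active={job_A:*/4}
Op 12: register job_C */3 -> active={job_A:*/4, job_C:*/3}
Op 13: register job_B */10 -> active={job_A:*/4, job_B:*/10, job_C:*/3}
Op 14: register job_D */7 -> active={job_A:*/4, job_B:*/10, job_C:*/3, job_D:*/7}
Final interval of job_B = 10
Next fire of job_B after T=70: (70//10+1)*10 = 80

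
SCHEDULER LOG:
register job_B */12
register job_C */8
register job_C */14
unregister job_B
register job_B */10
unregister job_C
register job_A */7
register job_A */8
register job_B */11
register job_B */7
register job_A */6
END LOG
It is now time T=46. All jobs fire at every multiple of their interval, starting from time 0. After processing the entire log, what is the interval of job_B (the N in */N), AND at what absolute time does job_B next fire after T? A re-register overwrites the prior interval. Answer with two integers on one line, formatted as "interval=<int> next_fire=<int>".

Answer: interval=7 next_fire=49

Derivation:
Op 1: register job_B */12 -> active={job_B:*/12}
Op 2: register job_C */8 -> active={job_B:*/12, job_C:*/8}
Op 3: register job_C */14 -> active={job_B:*/12, job_C:*/14}
Op 4: unregister job_B -> active={job_C:*/14}
Op 5: register job_B */10 -> active={job_B:*/10, job_C:*/14}
Op 6: unregister job_C -> active={job_B:*/10}
Op 7: register job_A */7 -> active={job_A:*/7, job_B:*/10}
Op 8: register job_A */8 -> active={job_A:*/8, job_B:*/10}
Op 9: register job_B */11 -> active={job_A:*/8, job_B:*/11}
Op 10: register job_B */7 -> active={job_A:*/8, job_B:*/7}
Op 11: register job_A */6 -> active={job_A:*/6, job_B:*/7}
Final interval of job_B = 7
Next fire of job_B after T=46: (46//7+1)*7 = 49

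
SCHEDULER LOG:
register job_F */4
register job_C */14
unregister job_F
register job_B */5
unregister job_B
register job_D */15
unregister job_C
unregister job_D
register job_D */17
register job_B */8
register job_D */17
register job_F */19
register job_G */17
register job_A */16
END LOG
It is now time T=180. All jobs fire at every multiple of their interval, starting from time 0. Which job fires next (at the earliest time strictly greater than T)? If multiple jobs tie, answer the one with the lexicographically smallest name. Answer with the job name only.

Answer: job_B

Derivation:
Op 1: register job_F */4 -> active={job_F:*/4}
Op 2: register job_C */14 -> active={job_C:*/14, job_F:*/4}
Op 3: unregister job_F -> active={job_C:*/14}
Op 4: register job_B */5 -> active={job_B:*/5, job_C:*/14}
Op 5: unregister job_B -> active={job_C:*/14}
Op 6: register job_D */15 -> active={job_C:*/14, job_D:*/15}
Op 7: unregister job_C -> active={job_D:*/15}
Op 8: unregister job_D -> active={}
Op 9: register job_D */17 -> active={job_D:*/17}
Op 10: register job_B */8 -> active={job_B:*/8, job_D:*/17}
Op 11: register job_D */17 -> active={job_B:*/8, job_D:*/17}
Op 12: register job_F */19 -> active={job_B:*/8, job_D:*/17, job_F:*/19}
Op 13: register job_G */17 -> active={job_B:*/8, job_D:*/17, job_F:*/19, job_G:*/17}
Op 14: register job_A */16 -> active={job_A:*/16, job_B:*/8, job_D:*/17, job_F:*/19, job_G:*/17}
  job_A: interval 16, next fire after T=180 is 192
  job_B: interval 8, next fire after T=180 is 184
  job_D: interval 17, next fire after T=180 is 187
  job_F: interval 19, next fire after T=180 is 190
  job_G: interval 17, next fire after T=180 is 187
Earliest = 184, winner (lex tiebreak) = job_B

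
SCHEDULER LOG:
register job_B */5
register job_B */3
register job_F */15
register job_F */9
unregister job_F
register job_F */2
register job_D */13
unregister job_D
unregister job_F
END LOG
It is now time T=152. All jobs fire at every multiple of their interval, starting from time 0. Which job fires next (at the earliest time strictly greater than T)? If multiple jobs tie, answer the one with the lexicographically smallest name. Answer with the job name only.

Answer: job_B

Derivation:
Op 1: register job_B */5 -> active={job_B:*/5}
Op 2: register job_B */3 -> active={job_B:*/3}
Op 3: register job_F */15 -> active={job_B:*/3, job_F:*/15}
Op 4: register job_F */9 -> active={job_B:*/3, job_F:*/9}
Op 5: unregister job_F -> active={job_B:*/3}
Op 6: register job_F */2 -> active={job_B:*/3, job_F:*/2}
Op 7: register job_D */13 -> active={job_B:*/3, job_D:*/13, job_F:*/2}
Op 8: unregister job_D -> active={job_B:*/3, job_F:*/2}
Op 9: unregister job_F -> active={job_B:*/3}
  job_B: interval 3, next fire after T=152 is 153
Earliest = 153, winner (lex tiebreak) = job_B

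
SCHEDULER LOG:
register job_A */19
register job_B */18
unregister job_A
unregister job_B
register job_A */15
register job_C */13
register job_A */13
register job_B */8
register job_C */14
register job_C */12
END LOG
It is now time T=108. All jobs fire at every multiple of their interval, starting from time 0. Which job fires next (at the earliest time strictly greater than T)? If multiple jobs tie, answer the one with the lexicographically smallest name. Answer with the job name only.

Op 1: register job_A */19 -> active={job_A:*/19}
Op 2: register job_B */18 -> active={job_A:*/19, job_B:*/18}
Op 3: unregister job_A -> active={job_B:*/18}
Op 4: unregister job_B -> active={}
Op 5: register job_A */15 -> active={job_A:*/15}
Op 6: register job_C */13 -> active={job_A:*/15, job_C:*/13}
Op 7: register job_A */13 -> active={job_A:*/13, job_C:*/13}
Op 8: register job_B */8 -> active={job_A:*/13, job_B:*/8, job_C:*/13}
Op 9: register job_C */14 -> active={job_A:*/13, job_B:*/8, job_C:*/14}
Op 10: register job_C */12 -> active={job_A:*/13, job_B:*/8, job_C:*/12}
  job_A: interval 13, next fire after T=108 is 117
  job_B: interval 8, next fire after T=108 is 112
  job_C: interval 12, next fire after T=108 is 120
Earliest = 112, winner (lex tiebreak) = job_B

Answer: job_B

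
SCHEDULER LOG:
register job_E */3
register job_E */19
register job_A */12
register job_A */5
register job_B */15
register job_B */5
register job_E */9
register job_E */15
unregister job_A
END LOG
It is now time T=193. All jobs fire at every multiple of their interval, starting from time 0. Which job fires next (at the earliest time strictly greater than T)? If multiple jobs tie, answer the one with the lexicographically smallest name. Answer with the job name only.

Answer: job_B

Derivation:
Op 1: register job_E */3 -> active={job_E:*/3}
Op 2: register job_E */19 -> active={job_E:*/19}
Op 3: register job_A */12 -> active={job_A:*/12, job_E:*/19}
Op 4: register job_A */5 -> active={job_A:*/5, job_E:*/19}
Op 5: register job_B */15 -> active={job_A:*/5, job_B:*/15, job_E:*/19}
Op 6: register job_B */5 -> active={job_A:*/5, job_B:*/5, job_E:*/19}
Op 7: register job_E */9 -> active={job_A:*/5, job_B:*/5, job_E:*/9}
Op 8: register job_E */15 -> active={job_A:*/5, job_B:*/5, job_E:*/15}
Op 9: unregister job_A -> active={job_B:*/5, job_E:*/15}
  job_B: interval 5, next fire after T=193 is 195
  job_E: interval 15, next fire after T=193 is 195
Earliest = 195, winner (lex tiebreak) = job_B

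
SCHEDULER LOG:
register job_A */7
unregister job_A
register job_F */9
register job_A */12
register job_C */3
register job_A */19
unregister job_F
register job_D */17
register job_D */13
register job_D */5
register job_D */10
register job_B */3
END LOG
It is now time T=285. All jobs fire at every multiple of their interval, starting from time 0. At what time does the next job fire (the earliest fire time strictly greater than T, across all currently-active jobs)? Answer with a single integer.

Op 1: register job_A */7 -> active={job_A:*/7}
Op 2: unregister job_A -> active={}
Op 3: register job_F */9 -> active={job_F:*/9}
Op 4: register job_A */12 -> active={job_A:*/12, job_F:*/9}
Op 5: register job_C */3 -> active={job_A:*/12, job_C:*/3, job_F:*/9}
Op 6: register job_A */19 -> active={job_A:*/19, job_C:*/3, job_F:*/9}
Op 7: unregister job_F -> active={job_A:*/19, job_C:*/3}
Op 8: register job_D */17 -> active={job_A:*/19, job_C:*/3, job_D:*/17}
Op 9: register job_D */13 -> active={job_A:*/19, job_C:*/3, job_D:*/13}
Op 10: register job_D */5 -> active={job_A:*/19, job_C:*/3, job_D:*/5}
Op 11: register job_D */10 -> active={job_A:*/19, job_C:*/3, job_D:*/10}
Op 12: register job_B */3 -> active={job_A:*/19, job_B:*/3, job_C:*/3, job_D:*/10}
  job_A: interval 19, next fire after T=285 is 304
  job_B: interval 3, next fire after T=285 is 288
  job_C: interval 3, next fire after T=285 is 288
  job_D: interval 10, next fire after T=285 is 290
Earliest fire time = 288 (job job_B)

Answer: 288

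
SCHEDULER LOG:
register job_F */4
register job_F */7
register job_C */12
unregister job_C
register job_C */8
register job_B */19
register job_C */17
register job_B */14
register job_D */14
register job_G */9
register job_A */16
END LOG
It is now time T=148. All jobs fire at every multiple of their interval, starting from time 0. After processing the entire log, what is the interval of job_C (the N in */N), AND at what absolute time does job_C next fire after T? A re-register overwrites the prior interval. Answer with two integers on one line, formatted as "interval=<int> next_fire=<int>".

Answer: interval=17 next_fire=153

Derivation:
Op 1: register job_F */4 -> active={job_F:*/4}
Op 2: register job_F */7 -> active={job_F:*/7}
Op 3: register job_C */12 -> active={job_C:*/12, job_F:*/7}
Op 4: unregister job_C -> active={job_F:*/7}
Op 5: register job_C */8 -> active={job_C:*/8, job_F:*/7}
Op 6: register job_B */19 -> active={job_B:*/19, job_C:*/8, job_F:*/7}
Op 7: register job_C */17 -> active={job_B:*/19, job_C:*/17, job_F:*/7}
Op 8: register job_B */14 -> active={job_B:*/14, job_C:*/17, job_F:*/7}
Op 9: register job_D */14 -> active={job_B:*/14, job_C:*/17, job_D:*/14, job_F:*/7}
Op 10: register job_G */9 -> active={job_B:*/14, job_C:*/17, job_D:*/14, job_F:*/7, job_G:*/9}
Op 11: register job_A */16 -> active={job_A:*/16, job_B:*/14, job_C:*/17, job_D:*/14, job_F:*/7, job_G:*/9}
Final interval of job_C = 17
Next fire of job_C after T=148: (148//17+1)*17 = 153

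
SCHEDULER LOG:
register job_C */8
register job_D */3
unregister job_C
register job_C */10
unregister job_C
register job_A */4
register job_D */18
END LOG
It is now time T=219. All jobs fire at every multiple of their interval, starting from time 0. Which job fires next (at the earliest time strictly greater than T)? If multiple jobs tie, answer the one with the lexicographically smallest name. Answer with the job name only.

Answer: job_A

Derivation:
Op 1: register job_C */8 -> active={job_C:*/8}
Op 2: register job_D */3 -> active={job_C:*/8, job_D:*/3}
Op 3: unregister job_C -> active={job_D:*/3}
Op 4: register job_C */10 -> active={job_C:*/10, job_D:*/3}
Op 5: unregister job_C -> active={job_D:*/3}
Op 6: register job_A */4 -> active={job_A:*/4, job_D:*/3}
Op 7: register job_D */18 -> active={job_A:*/4, job_D:*/18}
  job_A: interval 4, next fire after T=219 is 220
  job_D: interval 18, next fire after T=219 is 234
Earliest = 220, winner (lex tiebreak) = job_A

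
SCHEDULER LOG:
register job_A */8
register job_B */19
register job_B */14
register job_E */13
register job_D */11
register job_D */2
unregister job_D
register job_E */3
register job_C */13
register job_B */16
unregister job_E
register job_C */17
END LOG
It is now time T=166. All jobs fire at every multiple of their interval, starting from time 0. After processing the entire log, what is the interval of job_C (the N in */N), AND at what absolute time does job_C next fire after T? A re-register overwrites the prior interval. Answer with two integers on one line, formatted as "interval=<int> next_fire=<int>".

Op 1: register job_A */8 -> active={job_A:*/8}
Op 2: register job_B */19 -> active={job_A:*/8, job_B:*/19}
Op 3: register job_B */14 -> active={job_A:*/8, job_B:*/14}
Op 4: register job_E */13 -> active={job_A:*/8, job_B:*/14, job_E:*/13}
Op 5: register job_D */11 -> active={job_A:*/8, job_B:*/14, job_D:*/11, job_E:*/13}
Op 6: register job_D */2 -> active={job_A:*/8, job_B:*/14, job_D:*/2, job_E:*/13}
Op 7: unregister job_D -> active={job_A:*/8, job_B:*/14, job_E:*/13}
Op 8: register job_E */3 -> active={job_A:*/8, job_B:*/14, job_E:*/3}
Op 9: register job_C */13 -> active={job_A:*/8, job_B:*/14, job_C:*/13, job_E:*/3}
Op 10: register job_B */16 -> active={job_A:*/8, job_B:*/16, job_C:*/13, job_E:*/3}
Op 11: unregister job_E -> active={job_A:*/8, job_B:*/16, job_C:*/13}
Op 12: register job_C */17 -> active={job_A:*/8, job_B:*/16, job_C:*/17}
Final interval of job_C = 17
Next fire of job_C after T=166: (166//17+1)*17 = 170

Answer: interval=17 next_fire=170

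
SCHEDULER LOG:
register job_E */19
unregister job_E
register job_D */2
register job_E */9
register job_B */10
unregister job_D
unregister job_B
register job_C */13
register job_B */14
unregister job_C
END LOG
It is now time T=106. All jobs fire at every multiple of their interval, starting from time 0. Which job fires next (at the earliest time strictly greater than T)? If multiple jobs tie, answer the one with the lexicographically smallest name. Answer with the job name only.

Op 1: register job_E */19 -> active={job_E:*/19}
Op 2: unregister job_E -> active={}
Op 3: register job_D */2 -> active={job_D:*/2}
Op 4: register job_E */9 -> active={job_D:*/2, job_E:*/9}
Op 5: register job_B */10 -> active={job_B:*/10, job_D:*/2, job_E:*/9}
Op 6: unregister job_D -> active={job_B:*/10, job_E:*/9}
Op 7: unregister job_B -> active={job_E:*/9}
Op 8: register job_C */13 -> active={job_C:*/13, job_E:*/9}
Op 9: register job_B */14 -> active={job_B:*/14, job_C:*/13, job_E:*/9}
Op 10: unregister job_C -> active={job_B:*/14, job_E:*/9}
  job_B: interval 14, next fire after T=106 is 112
  job_E: interval 9, next fire after T=106 is 108
Earliest = 108, winner (lex tiebreak) = job_E

Answer: job_E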